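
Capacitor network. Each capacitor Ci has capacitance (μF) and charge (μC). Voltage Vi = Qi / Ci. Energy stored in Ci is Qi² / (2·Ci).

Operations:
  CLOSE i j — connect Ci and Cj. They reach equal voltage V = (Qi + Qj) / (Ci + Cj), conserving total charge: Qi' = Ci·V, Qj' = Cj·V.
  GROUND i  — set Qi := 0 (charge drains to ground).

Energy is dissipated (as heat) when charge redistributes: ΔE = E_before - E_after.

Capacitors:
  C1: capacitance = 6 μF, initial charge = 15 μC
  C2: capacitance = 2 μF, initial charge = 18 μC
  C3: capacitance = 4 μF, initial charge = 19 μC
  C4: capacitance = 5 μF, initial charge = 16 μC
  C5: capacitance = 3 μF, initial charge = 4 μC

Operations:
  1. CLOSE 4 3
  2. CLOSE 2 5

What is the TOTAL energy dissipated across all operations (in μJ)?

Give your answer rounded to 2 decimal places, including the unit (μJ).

Initial: C1(6μF, Q=15μC, V=2.50V), C2(2μF, Q=18μC, V=9.00V), C3(4μF, Q=19μC, V=4.75V), C4(5μF, Q=16μC, V=3.20V), C5(3μF, Q=4μC, V=1.33V)
Op 1: CLOSE 4-3: Q_total=35.00, C_total=9.00, V=3.89; Q4=19.44, Q3=15.56; dissipated=2.669
Op 2: CLOSE 2-5: Q_total=22.00, C_total=5.00, V=4.40; Q2=8.80, Q5=13.20; dissipated=35.267
Total dissipated: 37.936 μJ

Answer: 37.94 μJ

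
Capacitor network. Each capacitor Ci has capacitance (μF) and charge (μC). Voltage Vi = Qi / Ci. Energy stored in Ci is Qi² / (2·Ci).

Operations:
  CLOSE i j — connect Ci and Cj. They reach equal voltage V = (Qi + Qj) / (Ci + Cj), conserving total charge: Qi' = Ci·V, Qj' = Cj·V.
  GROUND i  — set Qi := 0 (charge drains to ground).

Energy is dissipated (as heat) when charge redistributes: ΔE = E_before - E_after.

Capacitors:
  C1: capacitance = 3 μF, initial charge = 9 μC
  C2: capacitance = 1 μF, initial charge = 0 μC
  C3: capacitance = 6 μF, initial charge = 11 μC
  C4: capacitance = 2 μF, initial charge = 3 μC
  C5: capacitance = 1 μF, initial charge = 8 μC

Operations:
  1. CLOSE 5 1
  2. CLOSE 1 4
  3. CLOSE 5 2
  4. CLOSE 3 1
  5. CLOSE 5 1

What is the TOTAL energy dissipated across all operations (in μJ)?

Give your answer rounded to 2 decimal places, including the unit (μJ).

Answer: 20.17 μJ

Derivation:
Initial: C1(3μF, Q=9μC, V=3.00V), C2(1μF, Q=0μC, V=0.00V), C3(6μF, Q=11μC, V=1.83V), C4(2μF, Q=3μC, V=1.50V), C5(1μF, Q=8μC, V=8.00V)
Op 1: CLOSE 5-1: Q_total=17.00, C_total=4.00, V=4.25; Q5=4.25, Q1=12.75; dissipated=9.375
Op 2: CLOSE 1-4: Q_total=15.75, C_total=5.00, V=3.15; Q1=9.45, Q4=6.30; dissipated=4.537
Op 3: CLOSE 5-2: Q_total=4.25, C_total=2.00, V=2.12; Q5=2.12, Q2=2.12; dissipated=4.516
Op 4: CLOSE 3-1: Q_total=20.45, C_total=9.00, V=2.27; Q3=13.63, Q1=6.82; dissipated=1.734
Op 5: CLOSE 5-1: Q_total=8.94, C_total=4.00, V=2.24; Q5=2.24, Q1=6.71; dissipated=0.008
Total dissipated: 20.170 μJ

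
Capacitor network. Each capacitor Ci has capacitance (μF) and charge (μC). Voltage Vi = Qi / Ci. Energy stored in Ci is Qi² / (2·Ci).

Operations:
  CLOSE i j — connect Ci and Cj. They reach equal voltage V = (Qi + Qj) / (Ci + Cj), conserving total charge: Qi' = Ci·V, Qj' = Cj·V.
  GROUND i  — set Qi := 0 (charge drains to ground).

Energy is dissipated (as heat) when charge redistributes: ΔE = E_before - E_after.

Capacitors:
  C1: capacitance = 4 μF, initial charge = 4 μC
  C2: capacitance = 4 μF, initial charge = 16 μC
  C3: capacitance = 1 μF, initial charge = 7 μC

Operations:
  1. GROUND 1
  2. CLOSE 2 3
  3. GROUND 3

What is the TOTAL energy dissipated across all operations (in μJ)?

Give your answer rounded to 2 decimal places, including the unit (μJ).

Initial: C1(4μF, Q=4μC, V=1.00V), C2(4μF, Q=16μC, V=4.00V), C3(1μF, Q=7μC, V=7.00V)
Op 1: GROUND 1: Q1=0; energy lost=2.000
Op 2: CLOSE 2-3: Q_total=23.00, C_total=5.00, V=4.60; Q2=18.40, Q3=4.60; dissipated=3.600
Op 3: GROUND 3: Q3=0; energy lost=10.580
Total dissipated: 16.180 μJ

Answer: 16.18 μJ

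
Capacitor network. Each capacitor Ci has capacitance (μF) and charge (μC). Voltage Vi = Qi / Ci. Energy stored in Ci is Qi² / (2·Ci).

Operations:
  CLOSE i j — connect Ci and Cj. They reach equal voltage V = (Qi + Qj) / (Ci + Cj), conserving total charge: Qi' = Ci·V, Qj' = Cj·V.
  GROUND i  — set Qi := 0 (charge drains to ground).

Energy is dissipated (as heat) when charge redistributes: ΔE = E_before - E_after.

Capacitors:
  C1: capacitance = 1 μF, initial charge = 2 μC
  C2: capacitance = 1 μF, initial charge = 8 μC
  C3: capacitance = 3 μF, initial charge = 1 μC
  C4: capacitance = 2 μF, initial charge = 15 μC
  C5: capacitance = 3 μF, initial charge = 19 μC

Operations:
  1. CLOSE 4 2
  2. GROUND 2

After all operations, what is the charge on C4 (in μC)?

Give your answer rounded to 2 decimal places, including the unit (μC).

Answer: 15.33 μC

Derivation:
Initial: C1(1μF, Q=2μC, V=2.00V), C2(1μF, Q=8μC, V=8.00V), C3(3μF, Q=1μC, V=0.33V), C4(2μF, Q=15μC, V=7.50V), C5(3μF, Q=19μC, V=6.33V)
Op 1: CLOSE 4-2: Q_total=23.00, C_total=3.00, V=7.67; Q4=15.33, Q2=7.67; dissipated=0.083
Op 2: GROUND 2: Q2=0; energy lost=29.389
Final charges: Q1=2.00, Q2=0.00, Q3=1.00, Q4=15.33, Q5=19.00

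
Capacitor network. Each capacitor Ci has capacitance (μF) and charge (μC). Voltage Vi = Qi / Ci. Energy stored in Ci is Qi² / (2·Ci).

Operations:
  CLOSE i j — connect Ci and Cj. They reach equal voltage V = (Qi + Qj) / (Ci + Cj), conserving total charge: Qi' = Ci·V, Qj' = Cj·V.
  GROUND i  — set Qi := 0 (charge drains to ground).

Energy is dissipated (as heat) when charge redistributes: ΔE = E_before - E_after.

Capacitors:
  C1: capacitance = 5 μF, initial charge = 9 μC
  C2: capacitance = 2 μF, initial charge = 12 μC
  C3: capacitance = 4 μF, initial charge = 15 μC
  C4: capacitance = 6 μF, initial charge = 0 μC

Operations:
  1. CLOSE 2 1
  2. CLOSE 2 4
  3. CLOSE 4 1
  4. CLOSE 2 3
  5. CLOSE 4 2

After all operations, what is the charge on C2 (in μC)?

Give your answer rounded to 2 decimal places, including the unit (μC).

Initial: C1(5μF, Q=9μC, V=1.80V), C2(2μF, Q=12μC, V=6.00V), C3(4μF, Q=15μC, V=3.75V), C4(6μF, Q=0μC, V=0.00V)
Op 1: CLOSE 2-1: Q_total=21.00, C_total=7.00, V=3.00; Q2=6.00, Q1=15.00; dissipated=12.600
Op 2: CLOSE 2-4: Q_total=6.00, C_total=8.00, V=0.75; Q2=1.50, Q4=4.50; dissipated=6.750
Op 3: CLOSE 4-1: Q_total=19.50, C_total=11.00, V=1.77; Q4=10.64, Q1=8.86; dissipated=6.903
Op 4: CLOSE 2-3: Q_total=16.50, C_total=6.00, V=2.75; Q2=5.50, Q3=11.00; dissipated=6.000
Op 5: CLOSE 4-2: Q_total=16.14, C_total=8.00, V=2.02; Q4=12.10, Q2=4.03; dissipated=0.716
Final charges: Q1=8.86, Q2=4.03, Q3=11.00, Q4=12.10

Answer: 4.03 μC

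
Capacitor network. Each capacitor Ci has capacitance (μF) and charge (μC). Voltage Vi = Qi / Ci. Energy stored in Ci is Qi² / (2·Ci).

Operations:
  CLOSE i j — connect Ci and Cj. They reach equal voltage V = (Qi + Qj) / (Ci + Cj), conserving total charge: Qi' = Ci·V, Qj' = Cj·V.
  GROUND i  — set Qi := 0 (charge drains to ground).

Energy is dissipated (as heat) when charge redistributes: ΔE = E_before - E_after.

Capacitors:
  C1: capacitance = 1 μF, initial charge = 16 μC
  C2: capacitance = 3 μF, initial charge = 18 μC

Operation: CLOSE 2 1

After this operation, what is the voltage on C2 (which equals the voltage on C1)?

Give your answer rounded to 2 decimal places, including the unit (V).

Initial: C1(1μF, Q=16μC, V=16.00V), C2(3μF, Q=18μC, V=6.00V)
Op 1: CLOSE 2-1: Q_total=34.00, C_total=4.00, V=8.50; Q2=25.50, Q1=8.50; dissipated=37.500

Answer: 8.50 V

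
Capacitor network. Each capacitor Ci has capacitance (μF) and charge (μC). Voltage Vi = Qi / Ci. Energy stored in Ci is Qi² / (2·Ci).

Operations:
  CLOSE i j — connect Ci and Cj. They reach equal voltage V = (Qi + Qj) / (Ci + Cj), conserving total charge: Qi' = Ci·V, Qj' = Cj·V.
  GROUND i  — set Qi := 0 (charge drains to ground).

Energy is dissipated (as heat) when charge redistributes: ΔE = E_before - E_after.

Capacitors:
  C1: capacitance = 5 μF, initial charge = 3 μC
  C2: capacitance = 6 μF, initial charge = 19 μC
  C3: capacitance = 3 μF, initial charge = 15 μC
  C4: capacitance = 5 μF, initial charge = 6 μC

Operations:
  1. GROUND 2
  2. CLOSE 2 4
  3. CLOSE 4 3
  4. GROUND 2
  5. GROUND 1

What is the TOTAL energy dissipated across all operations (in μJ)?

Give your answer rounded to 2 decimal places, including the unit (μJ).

Initial: C1(5μF, Q=3μC, V=0.60V), C2(6μF, Q=19μC, V=3.17V), C3(3μF, Q=15μC, V=5.00V), C4(5μF, Q=6μC, V=1.20V)
Op 1: GROUND 2: Q2=0; energy lost=30.083
Op 2: CLOSE 2-4: Q_total=6.00, C_total=11.00, V=0.55; Q2=3.27, Q4=2.73; dissipated=1.964
Op 3: CLOSE 4-3: Q_total=17.73, C_total=8.00, V=2.22; Q4=11.08, Q3=6.65; dissipated=18.603
Op 4: GROUND 2: Q2=0; energy lost=0.893
Op 5: GROUND 1: Q1=0; energy lost=0.900
Total dissipated: 52.442 μJ

Answer: 52.44 μJ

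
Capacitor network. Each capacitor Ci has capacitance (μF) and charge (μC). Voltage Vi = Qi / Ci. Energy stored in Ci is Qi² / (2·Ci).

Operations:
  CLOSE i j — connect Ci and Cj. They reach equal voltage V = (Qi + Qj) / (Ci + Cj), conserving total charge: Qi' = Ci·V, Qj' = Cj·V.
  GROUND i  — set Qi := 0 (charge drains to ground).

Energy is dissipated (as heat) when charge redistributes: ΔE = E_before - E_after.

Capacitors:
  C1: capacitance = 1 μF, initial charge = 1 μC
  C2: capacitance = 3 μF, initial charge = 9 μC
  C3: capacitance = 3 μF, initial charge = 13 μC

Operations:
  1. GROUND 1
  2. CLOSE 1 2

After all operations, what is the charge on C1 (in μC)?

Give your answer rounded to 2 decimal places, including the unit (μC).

Initial: C1(1μF, Q=1μC, V=1.00V), C2(3μF, Q=9μC, V=3.00V), C3(3μF, Q=13μC, V=4.33V)
Op 1: GROUND 1: Q1=0; energy lost=0.500
Op 2: CLOSE 1-2: Q_total=9.00, C_total=4.00, V=2.25; Q1=2.25, Q2=6.75; dissipated=3.375
Final charges: Q1=2.25, Q2=6.75, Q3=13.00

Answer: 2.25 μC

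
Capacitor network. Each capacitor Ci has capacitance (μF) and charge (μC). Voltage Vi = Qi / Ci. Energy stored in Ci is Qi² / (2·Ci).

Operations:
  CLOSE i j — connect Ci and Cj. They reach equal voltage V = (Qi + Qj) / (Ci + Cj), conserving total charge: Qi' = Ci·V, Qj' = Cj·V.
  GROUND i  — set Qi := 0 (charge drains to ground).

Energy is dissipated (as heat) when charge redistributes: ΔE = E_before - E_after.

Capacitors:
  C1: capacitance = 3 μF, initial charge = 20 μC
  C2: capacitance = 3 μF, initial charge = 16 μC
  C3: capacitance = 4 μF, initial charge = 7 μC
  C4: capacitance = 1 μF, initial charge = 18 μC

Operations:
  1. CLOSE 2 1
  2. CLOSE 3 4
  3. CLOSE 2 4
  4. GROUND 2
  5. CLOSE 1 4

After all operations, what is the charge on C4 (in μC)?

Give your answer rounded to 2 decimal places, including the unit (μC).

Answer: 5.94 μC

Derivation:
Initial: C1(3μF, Q=20μC, V=6.67V), C2(3μF, Q=16μC, V=5.33V), C3(4μF, Q=7μC, V=1.75V), C4(1μF, Q=18μC, V=18.00V)
Op 1: CLOSE 2-1: Q_total=36.00, C_total=6.00, V=6.00; Q2=18.00, Q1=18.00; dissipated=1.333
Op 2: CLOSE 3-4: Q_total=25.00, C_total=5.00, V=5.00; Q3=20.00, Q4=5.00; dissipated=105.625
Op 3: CLOSE 2-4: Q_total=23.00, C_total=4.00, V=5.75; Q2=17.25, Q4=5.75; dissipated=0.375
Op 4: GROUND 2: Q2=0; energy lost=49.594
Op 5: CLOSE 1-4: Q_total=23.75, C_total=4.00, V=5.94; Q1=17.81, Q4=5.94; dissipated=0.023
Final charges: Q1=17.81, Q2=0.00, Q3=20.00, Q4=5.94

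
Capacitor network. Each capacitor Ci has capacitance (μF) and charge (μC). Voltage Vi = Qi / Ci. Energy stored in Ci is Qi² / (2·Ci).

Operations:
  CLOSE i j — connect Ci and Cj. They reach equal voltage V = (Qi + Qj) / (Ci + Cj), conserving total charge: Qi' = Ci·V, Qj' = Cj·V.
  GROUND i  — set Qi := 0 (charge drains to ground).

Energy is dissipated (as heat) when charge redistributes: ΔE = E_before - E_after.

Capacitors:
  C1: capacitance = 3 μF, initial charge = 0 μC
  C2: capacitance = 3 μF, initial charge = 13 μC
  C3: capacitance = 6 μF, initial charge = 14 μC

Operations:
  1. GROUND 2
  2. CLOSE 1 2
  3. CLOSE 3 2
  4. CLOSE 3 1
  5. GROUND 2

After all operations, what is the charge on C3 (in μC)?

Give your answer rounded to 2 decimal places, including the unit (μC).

Initial: C1(3μF, Q=0μC, V=0.00V), C2(3μF, Q=13μC, V=4.33V), C3(6μF, Q=14μC, V=2.33V)
Op 1: GROUND 2: Q2=0; energy lost=28.167
Op 2: CLOSE 1-2: Q_total=0.00, C_total=6.00, V=0.00; Q1=0.00, Q2=0.00; dissipated=0.000
Op 3: CLOSE 3-2: Q_total=14.00, C_total=9.00, V=1.56; Q3=9.33, Q2=4.67; dissipated=5.444
Op 4: CLOSE 3-1: Q_total=9.33, C_total=9.00, V=1.04; Q3=6.22, Q1=3.11; dissipated=2.420
Op 5: GROUND 2: Q2=0; energy lost=3.630
Final charges: Q1=3.11, Q2=0.00, Q3=6.22

Answer: 6.22 μC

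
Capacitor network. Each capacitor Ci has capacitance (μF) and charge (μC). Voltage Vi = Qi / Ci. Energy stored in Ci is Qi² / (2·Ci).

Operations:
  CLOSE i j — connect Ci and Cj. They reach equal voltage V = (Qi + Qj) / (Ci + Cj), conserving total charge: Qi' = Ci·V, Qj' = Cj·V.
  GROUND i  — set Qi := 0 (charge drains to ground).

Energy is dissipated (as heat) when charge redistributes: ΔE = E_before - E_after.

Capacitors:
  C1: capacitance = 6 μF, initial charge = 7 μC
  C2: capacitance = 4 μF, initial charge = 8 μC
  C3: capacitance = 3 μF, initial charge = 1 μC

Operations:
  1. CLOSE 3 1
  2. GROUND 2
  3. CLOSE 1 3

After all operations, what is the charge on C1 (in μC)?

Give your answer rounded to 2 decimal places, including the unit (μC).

Answer: 5.33 μC

Derivation:
Initial: C1(6μF, Q=7μC, V=1.17V), C2(4μF, Q=8μC, V=2.00V), C3(3μF, Q=1μC, V=0.33V)
Op 1: CLOSE 3-1: Q_total=8.00, C_total=9.00, V=0.89; Q3=2.67, Q1=5.33; dissipated=0.694
Op 2: GROUND 2: Q2=0; energy lost=8.000
Op 3: CLOSE 1-3: Q_total=8.00, C_total=9.00, V=0.89; Q1=5.33, Q3=2.67; dissipated=0.000
Final charges: Q1=5.33, Q2=0.00, Q3=2.67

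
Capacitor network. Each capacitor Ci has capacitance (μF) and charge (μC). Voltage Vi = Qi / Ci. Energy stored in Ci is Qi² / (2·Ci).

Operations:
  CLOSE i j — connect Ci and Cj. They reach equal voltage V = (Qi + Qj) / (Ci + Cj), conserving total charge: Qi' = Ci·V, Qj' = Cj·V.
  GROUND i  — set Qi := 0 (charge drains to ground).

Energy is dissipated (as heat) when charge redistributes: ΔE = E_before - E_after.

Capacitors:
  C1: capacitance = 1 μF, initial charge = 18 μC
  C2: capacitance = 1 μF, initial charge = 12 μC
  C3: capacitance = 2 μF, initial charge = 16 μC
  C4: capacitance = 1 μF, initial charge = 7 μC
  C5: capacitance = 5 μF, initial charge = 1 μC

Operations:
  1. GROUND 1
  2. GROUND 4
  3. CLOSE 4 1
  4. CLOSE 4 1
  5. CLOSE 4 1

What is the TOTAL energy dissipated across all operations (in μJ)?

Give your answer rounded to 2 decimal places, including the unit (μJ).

Answer: 186.50 μJ

Derivation:
Initial: C1(1μF, Q=18μC, V=18.00V), C2(1μF, Q=12μC, V=12.00V), C3(2μF, Q=16μC, V=8.00V), C4(1μF, Q=7μC, V=7.00V), C5(5μF, Q=1μC, V=0.20V)
Op 1: GROUND 1: Q1=0; energy lost=162.000
Op 2: GROUND 4: Q4=0; energy lost=24.500
Op 3: CLOSE 4-1: Q_total=0.00, C_total=2.00, V=0.00; Q4=0.00, Q1=0.00; dissipated=0.000
Op 4: CLOSE 4-1: Q_total=0.00, C_total=2.00, V=0.00; Q4=0.00, Q1=0.00; dissipated=0.000
Op 5: CLOSE 4-1: Q_total=0.00, C_total=2.00, V=0.00; Q4=0.00, Q1=0.00; dissipated=0.000
Total dissipated: 186.500 μJ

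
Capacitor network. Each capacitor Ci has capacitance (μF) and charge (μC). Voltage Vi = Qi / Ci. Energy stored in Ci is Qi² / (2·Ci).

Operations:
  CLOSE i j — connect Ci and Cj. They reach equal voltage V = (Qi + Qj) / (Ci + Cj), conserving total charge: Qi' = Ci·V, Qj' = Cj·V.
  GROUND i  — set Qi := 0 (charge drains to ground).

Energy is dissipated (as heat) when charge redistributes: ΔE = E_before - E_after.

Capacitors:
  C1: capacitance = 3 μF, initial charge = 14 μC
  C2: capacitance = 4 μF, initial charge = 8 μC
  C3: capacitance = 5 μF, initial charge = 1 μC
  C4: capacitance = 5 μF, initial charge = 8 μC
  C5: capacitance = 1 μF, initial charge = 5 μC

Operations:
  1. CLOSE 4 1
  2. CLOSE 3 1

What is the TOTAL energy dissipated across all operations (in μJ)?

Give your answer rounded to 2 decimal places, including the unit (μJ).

Answer: 14.91 μJ

Derivation:
Initial: C1(3μF, Q=14μC, V=4.67V), C2(4μF, Q=8μC, V=2.00V), C3(5μF, Q=1μC, V=0.20V), C4(5μF, Q=8μC, V=1.60V), C5(1μF, Q=5μC, V=5.00V)
Op 1: CLOSE 4-1: Q_total=22.00, C_total=8.00, V=2.75; Q4=13.75, Q1=8.25; dissipated=8.817
Op 2: CLOSE 3-1: Q_total=9.25, C_total=8.00, V=1.16; Q3=5.78, Q1=3.47; dissipated=6.096
Total dissipated: 14.913 μJ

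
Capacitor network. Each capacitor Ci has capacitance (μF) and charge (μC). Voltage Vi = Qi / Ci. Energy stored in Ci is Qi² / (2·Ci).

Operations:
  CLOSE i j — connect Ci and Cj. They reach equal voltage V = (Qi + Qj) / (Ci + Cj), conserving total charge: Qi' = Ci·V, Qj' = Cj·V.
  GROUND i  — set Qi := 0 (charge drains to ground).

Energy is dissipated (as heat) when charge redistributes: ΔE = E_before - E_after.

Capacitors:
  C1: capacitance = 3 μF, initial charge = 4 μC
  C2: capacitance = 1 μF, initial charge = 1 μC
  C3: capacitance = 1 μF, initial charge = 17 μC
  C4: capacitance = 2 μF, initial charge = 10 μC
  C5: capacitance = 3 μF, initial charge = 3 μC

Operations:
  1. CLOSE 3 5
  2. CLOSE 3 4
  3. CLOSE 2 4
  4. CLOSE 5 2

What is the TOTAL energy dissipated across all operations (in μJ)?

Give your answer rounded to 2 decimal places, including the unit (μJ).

Initial: C1(3μF, Q=4μC, V=1.33V), C2(1μF, Q=1μC, V=1.00V), C3(1μF, Q=17μC, V=17.00V), C4(2μF, Q=10μC, V=5.00V), C5(3μF, Q=3μC, V=1.00V)
Op 1: CLOSE 3-5: Q_total=20.00, C_total=4.00, V=5.00; Q3=5.00, Q5=15.00; dissipated=96.000
Op 2: CLOSE 3-4: Q_total=15.00, C_total=3.00, V=5.00; Q3=5.00, Q4=10.00; dissipated=0.000
Op 3: CLOSE 2-4: Q_total=11.00, C_total=3.00, V=3.67; Q2=3.67, Q4=7.33; dissipated=5.333
Op 4: CLOSE 5-2: Q_total=18.67, C_total=4.00, V=4.67; Q5=14.00, Q2=4.67; dissipated=0.667
Total dissipated: 102.000 μJ

Answer: 102.00 μJ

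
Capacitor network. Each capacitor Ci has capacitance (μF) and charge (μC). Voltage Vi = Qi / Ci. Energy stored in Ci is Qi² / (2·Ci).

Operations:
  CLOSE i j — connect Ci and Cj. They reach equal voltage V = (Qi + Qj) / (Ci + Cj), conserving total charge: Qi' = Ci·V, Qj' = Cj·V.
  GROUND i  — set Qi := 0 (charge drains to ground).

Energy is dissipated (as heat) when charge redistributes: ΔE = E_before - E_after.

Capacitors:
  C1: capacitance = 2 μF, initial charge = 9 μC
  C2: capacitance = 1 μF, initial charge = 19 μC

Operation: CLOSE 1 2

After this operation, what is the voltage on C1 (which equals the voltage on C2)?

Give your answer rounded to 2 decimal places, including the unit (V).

Answer: 9.33 V

Derivation:
Initial: C1(2μF, Q=9μC, V=4.50V), C2(1μF, Q=19μC, V=19.00V)
Op 1: CLOSE 1-2: Q_total=28.00, C_total=3.00, V=9.33; Q1=18.67, Q2=9.33; dissipated=70.083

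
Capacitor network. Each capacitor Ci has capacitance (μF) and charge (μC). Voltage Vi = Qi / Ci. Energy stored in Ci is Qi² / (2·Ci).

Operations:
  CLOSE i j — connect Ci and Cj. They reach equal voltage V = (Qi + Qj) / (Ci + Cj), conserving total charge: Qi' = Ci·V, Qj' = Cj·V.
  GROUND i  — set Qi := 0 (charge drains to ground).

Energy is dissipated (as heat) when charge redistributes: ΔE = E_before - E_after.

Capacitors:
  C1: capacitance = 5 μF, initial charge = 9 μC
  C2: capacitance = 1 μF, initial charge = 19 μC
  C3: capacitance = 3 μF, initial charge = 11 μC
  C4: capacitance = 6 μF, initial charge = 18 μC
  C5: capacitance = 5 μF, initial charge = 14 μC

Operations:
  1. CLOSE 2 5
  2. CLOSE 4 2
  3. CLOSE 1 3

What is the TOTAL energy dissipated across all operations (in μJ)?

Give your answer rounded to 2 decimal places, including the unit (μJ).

Initial: C1(5μF, Q=9μC, V=1.80V), C2(1μF, Q=19μC, V=19.00V), C3(3μF, Q=11μC, V=3.67V), C4(6μF, Q=18μC, V=3.00V), C5(5μF, Q=14μC, V=2.80V)
Op 1: CLOSE 2-5: Q_total=33.00, C_total=6.00, V=5.50; Q2=5.50, Q5=27.50; dissipated=109.350
Op 2: CLOSE 4-2: Q_total=23.50, C_total=7.00, V=3.36; Q4=20.14, Q2=3.36; dissipated=2.679
Op 3: CLOSE 1-3: Q_total=20.00, C_total=8.00, V=2.50; Q1=12.50, Q3=7.50; dissipated=3.267
Total dissipated: 115.295 μJ

Answer: 115.30 μJ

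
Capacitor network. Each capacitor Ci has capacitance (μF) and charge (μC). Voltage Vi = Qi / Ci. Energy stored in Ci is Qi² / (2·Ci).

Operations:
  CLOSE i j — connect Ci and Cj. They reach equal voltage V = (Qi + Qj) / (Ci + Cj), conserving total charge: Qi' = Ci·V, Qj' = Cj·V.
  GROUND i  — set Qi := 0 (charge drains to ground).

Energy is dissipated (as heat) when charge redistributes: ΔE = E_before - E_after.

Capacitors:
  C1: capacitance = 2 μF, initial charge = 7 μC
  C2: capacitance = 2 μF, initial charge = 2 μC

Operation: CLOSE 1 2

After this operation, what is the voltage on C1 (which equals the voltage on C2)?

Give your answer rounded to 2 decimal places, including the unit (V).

Answer: 2.25 V

Derivation:
Initial: C1(2μF, Q=7μC, V=3.50V), C2(2μF, Q=2μC, V=1.00V)
Op 1: CLOSE 1-2: Q_total=9.00, C_total=4.00, V=2.25; Q1=4.50, Q2=4.50; dissipated=3.125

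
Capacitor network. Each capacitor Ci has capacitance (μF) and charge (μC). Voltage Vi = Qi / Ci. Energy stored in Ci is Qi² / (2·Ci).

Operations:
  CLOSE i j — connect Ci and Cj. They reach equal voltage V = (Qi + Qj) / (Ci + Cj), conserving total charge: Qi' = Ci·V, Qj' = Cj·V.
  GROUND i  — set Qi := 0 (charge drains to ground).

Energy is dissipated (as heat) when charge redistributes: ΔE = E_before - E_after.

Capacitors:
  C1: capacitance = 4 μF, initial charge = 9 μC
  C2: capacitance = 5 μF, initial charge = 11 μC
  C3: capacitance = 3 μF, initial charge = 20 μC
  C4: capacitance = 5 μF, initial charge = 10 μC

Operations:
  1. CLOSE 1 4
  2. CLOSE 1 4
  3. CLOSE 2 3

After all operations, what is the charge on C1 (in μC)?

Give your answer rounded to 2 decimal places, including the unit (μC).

Answer: 8.44 μC

Derivation:
Initial: C1(4μF, Q=9μC, V=2.25V), C2(5μF, Q=11μC, V=2.20V), C3(3μF, Q=20μC, V=6.67V), C4(5μF, Q=10μC, V=2.00V)
Op 1: CLOSE 1-4: Q_total=19.00, C_total=9.00, V=2.11; Q1=8.44, Q4=10.56; dissipated=0.069
Op 2: CLOSE 1-4: Q_total=19.00, C_total=9.00, V=2.11; Q1=8.44, Q4=10.56; dissipated=0.000
Op 3: CLOSE 2-3: Q_total=31.00, C_total=8.00, V=3.88; Q2=19.38, Q3=11.62; dissipated=18.704
Final charges: Q1=8.44, Q2=19.38, Q3=11.62, Q4=10.56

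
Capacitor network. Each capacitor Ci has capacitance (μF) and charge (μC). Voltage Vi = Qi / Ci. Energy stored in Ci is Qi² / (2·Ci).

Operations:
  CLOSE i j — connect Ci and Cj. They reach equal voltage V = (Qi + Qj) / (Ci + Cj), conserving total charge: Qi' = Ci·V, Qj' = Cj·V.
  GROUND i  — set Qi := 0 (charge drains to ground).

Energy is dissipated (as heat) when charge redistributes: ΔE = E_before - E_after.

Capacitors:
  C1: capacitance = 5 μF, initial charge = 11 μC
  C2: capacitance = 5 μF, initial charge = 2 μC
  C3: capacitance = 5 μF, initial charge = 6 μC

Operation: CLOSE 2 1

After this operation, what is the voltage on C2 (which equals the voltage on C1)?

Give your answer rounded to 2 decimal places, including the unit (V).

Answer: 1.30 V

Derivation:
Initial: C1(5μF, Q=11μC, V=2.20V), C2(5μF, Q=2μC, V=0.40V), C3(5μF, Q=6μC, V=1.20V)
Op 1: CLOSE 2-1: Q_total=13.00, C_total=10.00, V=1.30; Q2=6.50, Q1=6.50; dissipated=4.050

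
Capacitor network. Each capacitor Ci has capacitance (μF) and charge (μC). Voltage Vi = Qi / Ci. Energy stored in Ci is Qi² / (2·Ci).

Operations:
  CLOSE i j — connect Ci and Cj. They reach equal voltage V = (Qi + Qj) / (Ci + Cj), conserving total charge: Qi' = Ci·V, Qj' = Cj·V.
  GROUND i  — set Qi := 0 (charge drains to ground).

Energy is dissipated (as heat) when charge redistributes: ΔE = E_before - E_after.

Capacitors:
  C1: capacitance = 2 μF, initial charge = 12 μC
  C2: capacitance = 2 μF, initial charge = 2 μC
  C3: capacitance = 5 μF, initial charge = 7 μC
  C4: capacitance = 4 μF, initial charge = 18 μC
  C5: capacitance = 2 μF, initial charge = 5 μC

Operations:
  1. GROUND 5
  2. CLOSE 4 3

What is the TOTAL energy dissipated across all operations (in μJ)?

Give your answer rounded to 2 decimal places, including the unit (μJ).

Initial: C1(2μF, Q=12μC, V=6.00V), C2(2μF, Q=2μC, V=1.00V), C3(5μF, Q=7μC, V=1.40V), C4(4μF, Q=18μC, V=4.50V), C5(2μF, Q=5μC, V=2.50V)
Op 1: GROUND 5: Q5=0; energy lost=6.250
Op 2: CLOSE 4-3: Q_total=25.00, C_total=9.00, V=2.78; Q4=11.11, Q3=13.89; dissipated=10.678
Total dissipated: 16.928 μJ

Answer: 16.93 μJ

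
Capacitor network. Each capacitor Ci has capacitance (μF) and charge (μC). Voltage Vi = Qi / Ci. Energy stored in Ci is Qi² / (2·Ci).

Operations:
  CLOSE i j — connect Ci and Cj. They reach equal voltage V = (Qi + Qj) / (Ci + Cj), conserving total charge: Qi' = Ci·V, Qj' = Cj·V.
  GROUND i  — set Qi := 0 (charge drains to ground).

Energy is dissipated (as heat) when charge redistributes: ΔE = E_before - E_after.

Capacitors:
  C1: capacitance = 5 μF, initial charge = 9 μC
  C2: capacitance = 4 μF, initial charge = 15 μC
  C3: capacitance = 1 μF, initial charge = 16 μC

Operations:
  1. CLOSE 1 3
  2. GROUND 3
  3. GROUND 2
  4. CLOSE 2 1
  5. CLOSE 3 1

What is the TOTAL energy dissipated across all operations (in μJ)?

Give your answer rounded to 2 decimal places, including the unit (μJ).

Initial: C1(5μF, Q=9μC, V=1.80V), C2(4μF, Q=15μC, V=3.75V), C3(1μF, Q=16μC, V=16.00V)
Op 1: CLOSE 1-3: Q_total=25.00, C_total=6.00, V=4.17; Q1=20.83, Q3=4.17; dissipated=84.017
Op 2: GROUND 3: Q3=0; energy lost=8.681
Op 3: GROUND 2: Q2=0; energy lost=28.125
Op 4: CLOSE 2-1: Q_total=20.83, C_total=9.00, V=2.31; Q2=9.26, Q1=11.57; dissipated=19.290
Op 5: CLOSE 3-1: Q_total=11.57, C_total=6.00, V=1.93; Q3=1.93, Q1=9.65; dissipated=2.233
Total dissipated: 142.345 μJ

Answer: 142.34 μJ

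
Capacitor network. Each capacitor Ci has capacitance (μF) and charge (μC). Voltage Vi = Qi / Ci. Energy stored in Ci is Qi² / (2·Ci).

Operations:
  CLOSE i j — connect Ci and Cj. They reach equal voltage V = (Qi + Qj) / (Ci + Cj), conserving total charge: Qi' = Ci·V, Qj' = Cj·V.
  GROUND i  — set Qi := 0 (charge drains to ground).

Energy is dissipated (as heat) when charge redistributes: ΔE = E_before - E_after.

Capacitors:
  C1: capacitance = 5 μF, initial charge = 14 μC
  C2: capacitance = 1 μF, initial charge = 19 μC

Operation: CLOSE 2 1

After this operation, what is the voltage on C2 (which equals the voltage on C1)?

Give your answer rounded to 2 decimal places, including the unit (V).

Initial: C1(5μF, Q=14μC, V=2.80V), C2(1μF, Q=19μC, V=19.00V)
Op 1: CLOSE 2-1: Q_total=33.00, C_total=6.00, V=5.50; Q2=5.50, Q1=27.50; dissipated=109.350

Answer: 5.50 V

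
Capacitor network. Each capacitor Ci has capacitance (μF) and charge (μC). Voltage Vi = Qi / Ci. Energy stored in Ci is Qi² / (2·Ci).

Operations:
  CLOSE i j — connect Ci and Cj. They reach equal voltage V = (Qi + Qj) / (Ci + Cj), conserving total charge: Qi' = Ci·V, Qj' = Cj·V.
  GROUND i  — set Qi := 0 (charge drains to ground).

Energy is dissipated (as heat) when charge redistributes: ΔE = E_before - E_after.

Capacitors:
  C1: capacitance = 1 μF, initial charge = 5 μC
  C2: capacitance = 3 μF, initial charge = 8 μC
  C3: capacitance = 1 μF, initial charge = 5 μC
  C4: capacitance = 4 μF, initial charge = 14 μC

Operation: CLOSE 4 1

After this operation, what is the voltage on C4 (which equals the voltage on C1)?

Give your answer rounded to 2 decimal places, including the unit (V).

Initial: C1(1μF, Q=5μC, V=5.00V), C2(3μF, Q=8μC, V=2.67V), C3(1μF, Q=5μC, V=5.00V), C4(4μF, Q=14μC, V=3.50V)
Op 1: CLOSE 4-1: Q_total=19.00, C_total=5.00, V=3.80; Q4=15.20, Q1=3.80; dissipated=0.900

Answer: 3.80 V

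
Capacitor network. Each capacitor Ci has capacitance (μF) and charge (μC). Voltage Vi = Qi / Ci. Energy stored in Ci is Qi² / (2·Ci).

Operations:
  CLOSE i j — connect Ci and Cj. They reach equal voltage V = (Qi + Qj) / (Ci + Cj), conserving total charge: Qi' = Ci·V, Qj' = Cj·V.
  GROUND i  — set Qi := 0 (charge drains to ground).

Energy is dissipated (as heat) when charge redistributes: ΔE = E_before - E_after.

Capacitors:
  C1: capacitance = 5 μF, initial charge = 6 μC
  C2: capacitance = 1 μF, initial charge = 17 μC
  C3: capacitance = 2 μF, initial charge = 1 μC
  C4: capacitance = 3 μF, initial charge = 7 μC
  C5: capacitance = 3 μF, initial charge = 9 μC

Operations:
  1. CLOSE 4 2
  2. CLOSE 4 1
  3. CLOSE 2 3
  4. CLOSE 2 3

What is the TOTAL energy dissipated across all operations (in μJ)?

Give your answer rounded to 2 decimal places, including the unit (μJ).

Initial: C1(5μF, Q=6μC, V=1.20V), C2(1μF, Q=17μC, V=17.00V), C3(2μF, Q=1μC, V=0.50V), C4(3μF, Q=7μC, V=2.33V), C5(3μF, Q=9μC, V=3.00V)
Op 1: CLOSE 4-2: Q_total=24.00, C_total=4.00, V=6.00; Q4=18.00, Q2=6.00; dissipated=80.667
Op 2: CLOSE 4-1: Q_total=24.00, C_total=8.00, V=3.00; Q4=9.00, Q1=15.00; dissipated=21.600
Op 3: CLOSE 2-3: Q_total=7.00, C_total=3.00, V=2.33; Q2=2.33, Q3=4.67; dissipated=10.083
Op 4: CLOSE 2-3: Q_total=7.00, C_total=3.00, V=2.33; Q2=2.33, Q3=4.67; dissipated=0.000
Total dissipated: 112.350 μJ

Answer: 112.35 μJ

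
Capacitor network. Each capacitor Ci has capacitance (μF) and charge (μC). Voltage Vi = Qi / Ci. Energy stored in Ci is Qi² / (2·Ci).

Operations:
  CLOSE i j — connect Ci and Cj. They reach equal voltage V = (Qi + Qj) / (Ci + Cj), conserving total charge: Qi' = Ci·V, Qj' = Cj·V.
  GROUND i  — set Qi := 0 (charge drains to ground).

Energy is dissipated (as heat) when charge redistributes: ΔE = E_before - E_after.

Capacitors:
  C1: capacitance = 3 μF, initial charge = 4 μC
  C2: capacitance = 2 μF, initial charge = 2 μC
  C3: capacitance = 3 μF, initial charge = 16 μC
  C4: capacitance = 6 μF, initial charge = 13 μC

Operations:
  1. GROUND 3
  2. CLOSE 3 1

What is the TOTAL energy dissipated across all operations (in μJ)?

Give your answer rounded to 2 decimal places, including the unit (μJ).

Initial: C1(3μF, Q=4μC, V=1.33V), C2(2μF, Q=2μC, V=1.00V), C3(3μF, Q=16μC, V=5.33V), C4(6μF, Q=13μC, V=2.17V)
Op 1: GROUND 3: Q3=0; energy lost=42.667
Op 2: CLOSE 3-1: Q_total=4.00, C_total=6.00, V=0.67; Q3=2.00, Q1=2.00; dissipated=1.333
Total dissipated: 44.000 μJ

Answer: 44.00 μJ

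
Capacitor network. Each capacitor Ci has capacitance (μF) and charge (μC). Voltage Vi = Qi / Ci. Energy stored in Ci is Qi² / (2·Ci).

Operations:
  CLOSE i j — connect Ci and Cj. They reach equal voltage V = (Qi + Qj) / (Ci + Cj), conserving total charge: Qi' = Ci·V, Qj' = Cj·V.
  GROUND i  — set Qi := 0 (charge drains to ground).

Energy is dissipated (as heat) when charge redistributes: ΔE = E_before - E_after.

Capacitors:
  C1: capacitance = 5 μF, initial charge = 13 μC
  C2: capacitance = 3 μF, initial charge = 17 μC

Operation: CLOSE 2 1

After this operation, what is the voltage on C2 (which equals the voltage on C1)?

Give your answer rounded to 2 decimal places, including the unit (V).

Answer: 3.75 V

Derivation:
Initial: C1(5μF, Q=13μC, V=2.60V), C2(3μF, Q=17μC, V=5.67V)
Op 1: CLOSE 2-1: Q_total=30.00, C_total=8.00, V=3.75; Q2=11.25, Q1=18.75; dissipated=8.817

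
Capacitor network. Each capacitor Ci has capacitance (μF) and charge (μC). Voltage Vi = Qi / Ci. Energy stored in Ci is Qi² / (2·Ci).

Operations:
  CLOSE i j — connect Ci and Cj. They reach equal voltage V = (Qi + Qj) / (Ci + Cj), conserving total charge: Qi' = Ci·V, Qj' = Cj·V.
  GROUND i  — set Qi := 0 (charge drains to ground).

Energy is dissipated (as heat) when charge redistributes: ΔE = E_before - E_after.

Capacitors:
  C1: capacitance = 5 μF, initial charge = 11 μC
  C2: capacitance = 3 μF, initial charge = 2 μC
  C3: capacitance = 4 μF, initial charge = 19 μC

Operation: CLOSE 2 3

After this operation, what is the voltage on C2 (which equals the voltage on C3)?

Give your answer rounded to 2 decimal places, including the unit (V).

Answer: 3.00 V

Derivation:
Initial: C1(5μF, Q=11μC, V=2.20V), C2(3μF, Q=2μC, V=0.67V), C3(4μF, Q=19μC, V=4.75V)
Op 1: CLOSE 2-3: Q_total=21.00, C_total=7.00, V=3.00; Q2=9.00, Q3=12.00; dissipated=14.292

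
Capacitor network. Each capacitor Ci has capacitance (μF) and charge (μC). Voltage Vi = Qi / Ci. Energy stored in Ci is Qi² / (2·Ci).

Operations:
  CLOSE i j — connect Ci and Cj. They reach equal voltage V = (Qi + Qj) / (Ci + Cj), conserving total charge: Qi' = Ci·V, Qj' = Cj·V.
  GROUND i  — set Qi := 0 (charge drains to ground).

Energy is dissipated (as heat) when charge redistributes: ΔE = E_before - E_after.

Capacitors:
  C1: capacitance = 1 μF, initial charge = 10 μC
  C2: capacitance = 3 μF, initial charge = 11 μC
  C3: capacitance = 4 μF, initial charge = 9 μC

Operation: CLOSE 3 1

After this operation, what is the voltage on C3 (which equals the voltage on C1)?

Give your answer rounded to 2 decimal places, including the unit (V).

Answer: 3.80 V

Derivation:
Initial: C1(1μF, Q=10μC, V=10.00V), C2(3μF, Q=11μC, V=3.67V), C3(4μF, Q=9μC, V=2.25V)
Op 1: CLOSE 3-1: Q_total=19.00, C_total=5.00, V=3.80; Q3=15.20, Q1=3.80; dissipated=24.025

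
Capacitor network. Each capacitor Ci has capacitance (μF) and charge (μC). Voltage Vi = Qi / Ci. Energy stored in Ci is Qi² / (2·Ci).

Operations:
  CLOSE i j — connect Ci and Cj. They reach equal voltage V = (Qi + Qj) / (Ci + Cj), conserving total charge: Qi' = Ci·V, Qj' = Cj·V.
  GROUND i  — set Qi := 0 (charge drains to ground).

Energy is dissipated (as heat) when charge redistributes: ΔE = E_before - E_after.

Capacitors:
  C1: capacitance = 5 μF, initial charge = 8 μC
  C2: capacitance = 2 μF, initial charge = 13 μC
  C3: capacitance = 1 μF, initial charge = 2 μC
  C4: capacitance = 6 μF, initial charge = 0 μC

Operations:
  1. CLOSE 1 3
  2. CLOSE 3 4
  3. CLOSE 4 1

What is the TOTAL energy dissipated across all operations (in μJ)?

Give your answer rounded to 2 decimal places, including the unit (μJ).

Answer: 4.04 μJ

Derivation:
Initial: C1(5μF, Q=8μC, V=1.60V), C2(2μF, Q=13μC, V=6.50V), C3(1μF, Q=2μC, V=2.00V), C4(6μF, Q=0μC, V=0.00V)
Op 1: CLOSE 1-3: Q_total=10.00, C_total=6.00, V=1.67; Q1=8.33, Q3=1.67; dissipated=0.067
Op 2: CLOSE 3-4: Q_total=1.67, C_total=7.00, V=0.24; Q3=0.24, Q4=1.43; dissipated=1.190
Op 3: CLOSE 4-1: Q_total=9.76, C_total=11.00, V=0.89; Q4=5.32, Q1=4.44; dissipated=2.783
Total dissipated: 4.040 μJ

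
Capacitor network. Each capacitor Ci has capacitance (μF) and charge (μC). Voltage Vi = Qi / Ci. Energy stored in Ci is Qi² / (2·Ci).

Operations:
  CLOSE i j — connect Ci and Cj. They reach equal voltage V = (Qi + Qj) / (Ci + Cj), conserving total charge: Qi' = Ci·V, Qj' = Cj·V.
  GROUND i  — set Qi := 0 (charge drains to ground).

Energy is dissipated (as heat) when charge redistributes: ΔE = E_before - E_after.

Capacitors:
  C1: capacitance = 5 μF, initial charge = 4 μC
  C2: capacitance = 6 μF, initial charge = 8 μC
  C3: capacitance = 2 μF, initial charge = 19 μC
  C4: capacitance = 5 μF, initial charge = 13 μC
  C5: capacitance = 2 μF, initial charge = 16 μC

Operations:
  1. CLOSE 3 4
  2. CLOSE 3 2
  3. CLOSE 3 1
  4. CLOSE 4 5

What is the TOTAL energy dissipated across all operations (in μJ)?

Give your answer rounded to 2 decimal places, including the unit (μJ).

Answer: 51.56 μJ

Derivation:
Initial: C1(5μF, Q=4μC, V=0.80V), C2(6μF, Q=8μC, V=1.33V), C3(2μF, Q=19μC, V=9.50V), C4(5μF, Q=13μC, V=2.60V), C5(2μF, Q=16μC, V=8.00V)
Op 1: CLOSE 3-4: Q_total=32.00, C_total=7.00, V=4.57; Q3=9.14, Q4=22.86; dissipated=34.007
Op 2: CLOSE 3-2: Q_total=17.14, C_total=8.00, V=2.14; Q3=4.29, Q2=12.86; dissipated=7.864
Op 3: CLOSE 3-1: Q_total=8.29, C_total=7.00, V=1.18; Q3=2.37, Q1=5.92; dissipated=1.288
Op 4: CLOSE 4-5: Q_total=38.86, C_total=7.00, V=5.55; Q4=27.76, Q5=11.10; dissipated=8.397
Total dissipated: 51.556 μJ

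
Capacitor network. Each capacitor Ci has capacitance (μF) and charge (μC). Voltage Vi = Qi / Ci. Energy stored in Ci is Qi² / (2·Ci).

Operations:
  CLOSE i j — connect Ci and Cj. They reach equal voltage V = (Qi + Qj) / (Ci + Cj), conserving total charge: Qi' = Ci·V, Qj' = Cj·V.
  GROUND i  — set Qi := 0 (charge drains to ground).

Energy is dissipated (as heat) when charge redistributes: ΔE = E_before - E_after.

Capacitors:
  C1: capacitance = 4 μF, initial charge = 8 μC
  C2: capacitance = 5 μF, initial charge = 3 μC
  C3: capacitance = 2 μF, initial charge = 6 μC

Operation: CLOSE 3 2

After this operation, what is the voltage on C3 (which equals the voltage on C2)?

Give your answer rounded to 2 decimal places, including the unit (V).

Answer: 1.29 V

Derivation:
Initial: C1(4μF, Q=8μC, V=2.00V), C2(5μF, Q=3μC, V=0.60V), C3(2μF, Q=6μC, V=3.00V)
Op 1: CLOSE 3-2: Q_total=9.00, C_total=7.00, V=1.29; Q3=2.57, Q2=6.43; dissipated=4.114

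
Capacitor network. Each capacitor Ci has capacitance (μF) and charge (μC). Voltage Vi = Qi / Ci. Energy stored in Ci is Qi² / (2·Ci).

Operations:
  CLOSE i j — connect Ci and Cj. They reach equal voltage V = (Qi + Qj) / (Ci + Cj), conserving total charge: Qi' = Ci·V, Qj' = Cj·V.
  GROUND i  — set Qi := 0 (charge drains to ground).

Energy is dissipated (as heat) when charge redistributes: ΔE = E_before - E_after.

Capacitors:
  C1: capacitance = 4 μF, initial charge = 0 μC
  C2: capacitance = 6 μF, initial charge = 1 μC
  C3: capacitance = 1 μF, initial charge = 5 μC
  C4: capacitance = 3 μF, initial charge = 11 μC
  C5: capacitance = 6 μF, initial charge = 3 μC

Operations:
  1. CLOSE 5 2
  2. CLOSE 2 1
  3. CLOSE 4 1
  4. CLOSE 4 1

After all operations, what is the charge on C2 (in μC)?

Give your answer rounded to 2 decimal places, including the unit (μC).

Answer: 1.20 μC

Derivation:
Initial: C1(4μF, Q=0μC, V=0.00V), C2(6μF, Q=1μC, V=0.17V), C3(1μF, Q=5μC, V=5.00V), C4(3μF, Q=11μC, V=3.67V), C5(6μF, Q=3μC, V=0.50V)
Op 1: CLOSE 5-2: Q_total=4.00, C_total=12.00, V=0.33; Q5=2.00, Q2=2.00; dissipated=0.167
Op 2: CLOSE 2-1: Q_total=2.00, C_total=10.00, V=0.20; Q2=1.20, Q1=0.80; dissipated=0.133
Op 3: CLOSE 4-1: Q_total=11.80, C_total=7.00, V=1.69; Q4=5.06, Q1=6.74; dissipated=10.301
Op 4: CLOSE 4-1: Q_total=11.80, C_total=7.00, V=1.69; Q4=5.06, Q1=6.74; dissipated=0.000
Final charges: Q1=6.74, Q2=1.20, Q3=5.00, Q4=5.06, Q5=2.00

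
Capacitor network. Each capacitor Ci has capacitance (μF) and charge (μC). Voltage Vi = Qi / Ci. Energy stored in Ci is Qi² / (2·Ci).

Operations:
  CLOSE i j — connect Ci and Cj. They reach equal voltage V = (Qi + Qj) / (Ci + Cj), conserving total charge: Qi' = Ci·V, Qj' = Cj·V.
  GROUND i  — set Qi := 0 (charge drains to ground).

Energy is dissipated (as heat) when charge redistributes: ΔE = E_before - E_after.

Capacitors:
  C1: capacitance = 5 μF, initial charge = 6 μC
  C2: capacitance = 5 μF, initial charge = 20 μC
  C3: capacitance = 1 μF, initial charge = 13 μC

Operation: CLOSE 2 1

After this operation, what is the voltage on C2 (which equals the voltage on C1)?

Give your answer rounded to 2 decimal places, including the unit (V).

Answer: 2.60 V

Derivation:
Initial: C1(5μF, Q=6μC, V=1.20V), C2(5μF, Q=20μC, V=4.00V), C3(1μF, Q=13μC, V=13.00V)
Op 1: CLOSE 2-1: Q_total=26.00, C_total=10.00, V=2.60; Q2=13.00, Q1=13.00; dissipated=9.800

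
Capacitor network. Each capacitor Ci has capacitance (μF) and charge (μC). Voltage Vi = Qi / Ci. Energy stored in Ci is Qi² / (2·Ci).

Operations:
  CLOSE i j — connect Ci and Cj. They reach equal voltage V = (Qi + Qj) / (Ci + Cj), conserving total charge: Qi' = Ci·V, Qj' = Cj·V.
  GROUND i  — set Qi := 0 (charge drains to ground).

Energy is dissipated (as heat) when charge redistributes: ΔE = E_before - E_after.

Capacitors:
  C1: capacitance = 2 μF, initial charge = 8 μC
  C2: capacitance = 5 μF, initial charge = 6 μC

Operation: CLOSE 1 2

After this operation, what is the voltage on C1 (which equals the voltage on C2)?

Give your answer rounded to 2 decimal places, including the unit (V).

Initial: C1(2μF, Q=8μC, V=4.00V), C2(5μF, Q=6μC, V=1.20V)
Op 1: CLOSE 1-2: Q_total=14.00, C_total=7.00, V=2.00; Q1=4.00, Q2=10.00; dissipated=5.600

Answer: 2.00 V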